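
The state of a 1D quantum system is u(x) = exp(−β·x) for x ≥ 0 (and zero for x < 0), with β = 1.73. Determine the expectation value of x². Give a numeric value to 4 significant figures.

0.1671

⟨x²⟩ = ∫ x²·|u|² dx / ∫|u|² dx (integrals over the domain).
Every integrand reduces to terms xʲ·e^(−2βx) on [0, ∞); use ∫₀^∞ xʲ·e^(−2βx) dx = j!/(2β)^(j+1).
State is unnormalized: ∫|u|² dx = 0.28902, and ∫u*·x²·u dx = 0.048284, so ⟨x²⟩ = 0.048284 / 0.28902.
⟨x²⟩ = 0.16706.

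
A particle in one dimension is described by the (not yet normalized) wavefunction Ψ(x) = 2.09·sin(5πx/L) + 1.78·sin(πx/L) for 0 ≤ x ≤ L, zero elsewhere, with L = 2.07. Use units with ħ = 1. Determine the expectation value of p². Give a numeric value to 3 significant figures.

34.3

p² Ψ = −ħ² d²Ψ/dx²; ⟨p²⟩ = −ħ² ∫ Ψ*·Ψ'' dx / ∫|Ψ|² dx.
d²/dx² sin(jπx/L) = −(jπ/L)²·sin(jπx/L); on 0 ≤ x ≤ L, ∫sin²(jπx/L) dx = L/2 and ∫sin(jπx/L)·sin(lπx/L) dx = 0 for j ≠ l, so only diagonal terms survive in ∫|Ψ|² and ∫Ψ·Ψ″; ∫Ψ·Ψ′ dx = [Ψ²/2] between the walls = 0.
State is unnormalized: ∫|Ψ|² dx = 7.8003, and ∫Ψ*·(−ħ² Ψ'') dx = 267.89, so ⟨p²⟩ = 267.89 / 7.8003.
⟨p²⟩ = 34.343.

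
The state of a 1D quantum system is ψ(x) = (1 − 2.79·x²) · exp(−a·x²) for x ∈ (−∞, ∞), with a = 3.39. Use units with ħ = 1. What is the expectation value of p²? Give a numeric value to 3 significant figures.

p² ψ = −ħ² d²ψ/dx²; ⟨p²⟩ = −ħ² ∫ ψ*·ψ'' dx / ∫|ψ|² dx.
Expand each integrand as polynomial × e^(−2ax²) and use ∫x^(2j)·e^(−2ax²) dx = (2j−1)!!/(4a)^j · √(π/(2a)), odd powers → 0; here √(π/(2a)) = 0.68071. Differentiate with the product rule, d/dx e^(−ax²) = −2ax·e^(−ax²).
State is unnormalized: ∫|ψ|² dx = 0.48704, and ∫ψ*·(−ħ² ψ'') dx = 3.9410, so ⟨p²⟩ = 3.9410 / 0.48704.
⟨p²⟩ = 8.0917.

8.09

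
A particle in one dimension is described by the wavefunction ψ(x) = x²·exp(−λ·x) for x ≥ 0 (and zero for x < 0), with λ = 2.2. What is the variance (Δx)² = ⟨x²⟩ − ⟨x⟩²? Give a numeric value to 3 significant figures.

0.258

Compute ⟨x⟩ and ⟨x²⟩ separately, then (Δx)² = ⟨x²⟩ − ⟨x⟩².
Every integrand reduces to terms xʲ·e^(−2λx) on [0, ∞); use ∫₀^∞ xʲ·e^(−2λx) dx = j!/(2λ)^(j+1).
Normalization: ∫|ψ|² dx = 0.014553.
⟨x⟩ = 1.1364 and ⟨x²⟩ = 1.5496.
(Δx)² = 1.5496 − (1.1364)² = 0.25826.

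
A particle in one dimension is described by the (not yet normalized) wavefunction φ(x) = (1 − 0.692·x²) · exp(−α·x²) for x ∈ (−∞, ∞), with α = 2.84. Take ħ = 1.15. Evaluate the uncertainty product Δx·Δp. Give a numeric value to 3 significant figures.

0.575

Δx = √(⟨x²⟩−⟨x⟩²), Δp = √(⟨p²⟩−⟨p⟩²).
Expand each integrand as polynomial × e^(−2αx²) and use ∫x^(2j)·e^(−2αx²) dx = (2j−1)!!/(4α)^j · √(π/(2α)), odd powers → 0; here √(π/(2α)) = 0.74371. Differentiate with the product rule, d/dx e^(−αx²) = −2αx·e^(−αx²).
Normalization: ∫|φ|² dx = 0.66138.
⟨x⟩ = 0.0000, ⟨x²⟩ = 0.068317 ⇒ Δx = 0.26137.
⟨p⟩ = 0.0000, ⟨p²⟩ = 4.8477 ⇒ Δp = 2.2017.
Δx·Δp = 0.57548.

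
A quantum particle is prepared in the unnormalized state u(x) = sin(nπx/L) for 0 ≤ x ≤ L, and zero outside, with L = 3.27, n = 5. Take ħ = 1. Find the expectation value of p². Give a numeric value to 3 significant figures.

p² u = −ħ² d²u/dx²; ⟨p²⟩ = −ħ² ∫ u*·u'' dx / ∫|u|² dx.
d/dx sin(nπx/L) = (nπ/L)·cos(nπx/L) and d²/dx² sin(nπx/L) = −(nπ/L)²·sin(nπx/L); on 0 ≤ x ≤ L, ∫sin²(nπx/L) dx = L/2 and ∫sin(nπx/L)·cos(nπx/L) dx = 0.
State is unnormalized: ∫|u|² dx = 1.6350, and ∫u*·(−ħ² u'') dx = 37.728, so ⟨p²⟩ = 37.728 / 1.6350.
⟨p²⟩ = 23.075.

23.1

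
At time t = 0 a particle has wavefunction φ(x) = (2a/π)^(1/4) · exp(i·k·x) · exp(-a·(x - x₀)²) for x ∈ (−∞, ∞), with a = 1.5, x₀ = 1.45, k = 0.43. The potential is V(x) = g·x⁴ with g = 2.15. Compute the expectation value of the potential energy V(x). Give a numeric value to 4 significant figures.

⟨V⟩ = ∫ V(x)·|φ|² dx.
Gaussian moments (u = x − x₀): ∫u^(2j)·e^(−2au²) du = (2j−1)!!/(4a)^j · √(π/(2a)), odd powers integrate to 0; here √(π/(2a)) = 1.0233.
⟨V⟩ = 14.204.

14.20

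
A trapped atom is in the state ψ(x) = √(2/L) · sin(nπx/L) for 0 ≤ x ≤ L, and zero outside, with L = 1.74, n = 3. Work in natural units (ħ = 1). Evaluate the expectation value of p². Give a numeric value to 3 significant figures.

p² ψ = −ħ² d²ψ/dx²; ⟨p²⟩ = −ħ² ∫ ψ*·ψ'' dx.
d/dx sin(nπx/L) = (nπ/L)·cos(nπx/L) and d²/dx² sin(nπx/L) = −(nπ/L)²·sin(nπx/L); on 0 ≤ x ≤ L, ∫sin²(nπx/L) dx = L/2 and ∫sin(nπx/L)·cos(nπx/L) dx = 0.
⟨p²⟩ = 29.339.

29.3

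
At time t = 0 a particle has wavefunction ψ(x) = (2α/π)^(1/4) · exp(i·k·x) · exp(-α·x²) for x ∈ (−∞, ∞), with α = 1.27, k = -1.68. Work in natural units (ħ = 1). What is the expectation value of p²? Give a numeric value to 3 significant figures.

p² ψ = −ħ² d²ψ/dx²; ⟨p²⟩ = −ħ² ∫ ψ*·ψ'' dx.
Gaussian moments: ∫x^(2j)·e^(−2αx²) dx = (2j−1)!!/(4α)^j · √(π/(2α)), odd powers integrate to 0; here √(π/(2α)) = 1.1121. Derivatives: ψ′ = (ik − 2αx)·ψ, ψ″ = ((ik − 2αx)² − 2α)·ψ; the odd-in-x pieces drop out.
⟨p²⟩ = 4.0924.

4.09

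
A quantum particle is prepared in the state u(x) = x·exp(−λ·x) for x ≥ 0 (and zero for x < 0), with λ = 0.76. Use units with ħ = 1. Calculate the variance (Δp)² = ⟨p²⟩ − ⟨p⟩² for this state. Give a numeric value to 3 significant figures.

0.578

Compute ⟨p⟩ and ⟨p²⟩ separately; (Δp)² = ⟨p²⟩ − ⟨p⟩².
Differentiate x·exp(−λ·x) with the product rule; every integrand then reduces to terms xʲ·e^(−2λx) on [0, ∞), with ∫₀^∞ xʲ·e^(−2λx) dx = j!/(2λ)^(j+1).
Normalization: ∫|u|² dx = 0.56951.
⟨p⟩ = 0.0000 and ⟨p²⟩ = 0.57760.
(Δp)² = 0.57760 − (0.0000)² = 0.57760.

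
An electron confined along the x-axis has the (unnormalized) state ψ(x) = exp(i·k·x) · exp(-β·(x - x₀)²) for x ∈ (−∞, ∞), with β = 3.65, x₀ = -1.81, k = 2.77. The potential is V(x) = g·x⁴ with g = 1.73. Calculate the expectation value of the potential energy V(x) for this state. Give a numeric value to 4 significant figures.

20.92

⟨V⟩ = ∫ V(x)·|ψ|² dx / ∫|ψ|² dx.
Gaussian moments (u = x − x₀): ∫u^(2j)·e^(−2βu²) du = (2j−1)!!/(4β)^j · √(π/(2β)), odd powers integrate to 0; here √(π/(2β)) = 0.65601.
State is unnormalized: ∫|ψ|² dx = 0.65601, and ∫ψ*·V(x)·ψ dx = 13.725, so ⟨V⟩ = 13.725 / 0.65601.
⟨V⟩ = 20.921.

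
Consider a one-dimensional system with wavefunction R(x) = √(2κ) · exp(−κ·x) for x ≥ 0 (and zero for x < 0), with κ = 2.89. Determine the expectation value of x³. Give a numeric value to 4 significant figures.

⟨x³⟩ = ∫ x³·|R|² dx (integrals over the domain).
Every integrand reduces to terms xʲ·e^(−2κx) on [0, ∞); use ∫₀^∞ xʲ·e^(−2κx) dx = j!/(2κ)^(j+1).
⟨x³⟩ = 0.031072.

0.03107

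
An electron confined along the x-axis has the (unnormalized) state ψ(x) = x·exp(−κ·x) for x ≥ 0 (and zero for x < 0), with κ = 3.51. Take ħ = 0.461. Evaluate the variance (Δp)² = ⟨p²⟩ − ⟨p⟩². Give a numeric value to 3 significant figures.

Compute ⟨p⟩ and ⟨p²⟩ separately; (Δp)² = ⟨p²⟩ − ⟨p⟩².
Differentiate x·exp(−κ·x) with the product rule; every integrand then reduces to terms xʲ·e^(−2κx) on [0, ∞), with ∫₀^∞ xʲ·e^(−2κx) dx = j!/(2κ)^(j+1).
Normalization: ∫|ψ|² dx = 0.0057812.
⟨p⟩ = 0.0000 and ⟨p²⟩ = 2.6183.
(Δp)² = 2.6183 − (0.0000)² = 2.6183.

2.62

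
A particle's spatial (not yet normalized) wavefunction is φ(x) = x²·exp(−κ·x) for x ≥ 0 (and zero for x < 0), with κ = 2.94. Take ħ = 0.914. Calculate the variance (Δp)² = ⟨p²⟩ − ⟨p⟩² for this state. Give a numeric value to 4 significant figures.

Compute ⟨p⟩ and ⟨p²⟩ separately; (Δp)² = ⟨p²⟩ − ⟨p⟩².
Differentiate x²·exp(−κ·x) with the product rule; every integrand then reduces to terms xʲ·e^(−2κx) on [0, ∞), with ∫₀^∞ xʲ·e^(−2κx) dx = j!/(2κ)^(j+1).
Normalization: ∫|φ|² dx = 0.0034145.
⟨p⟩ = 0.0000 and ⟨p²⟩ = 2.4069.
(Δp)² = 2.4069 − (0.0000)² = 2.4069.

2.407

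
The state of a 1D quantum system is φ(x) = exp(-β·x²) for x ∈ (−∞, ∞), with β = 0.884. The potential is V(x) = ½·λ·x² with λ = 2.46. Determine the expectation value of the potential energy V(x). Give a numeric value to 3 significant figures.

0.348

⟨V⟩ = ∫ V(x)·|φ|² dx / ∫|φ|² dx.
Gaussian moments: ∫x^(2j)·e^(−2βx²) dx = (2j−1)!!/(4β)^j · √(π/(2β)), odd powers integrate to 0; here √(π/(2β)) = 1.3330.
State is unnormalized: ∫|φ|² dx = 1.3330, and ∫φ*·V(x)·φ dx = 0.46369, so ⟨V⟩ = 0.46369 / 1.3330.
⟨V⟩ = 0.34785.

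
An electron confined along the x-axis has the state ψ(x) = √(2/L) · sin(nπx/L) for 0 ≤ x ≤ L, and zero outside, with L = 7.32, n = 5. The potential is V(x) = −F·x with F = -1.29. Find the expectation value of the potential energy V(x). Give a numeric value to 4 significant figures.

4.721

⟨V⟩ = ∫ V(x)·|ψ|² dx.
With sin²θ = (1 − cos2θ)/2 on 0 ≤ x ≤ L: ∫sin²(nπx/L) dx = L/2, ∫x·sin²(nπx/L) dx = L²/4, ∫x²·sin²(nπx/L) dx = L³·(1/6 − 1/(4n²π²)); higher powers xᵏ the same way, integrating xᵏ·cos(2nπx/L) by parts.
⟨V⟩ = 4.7214.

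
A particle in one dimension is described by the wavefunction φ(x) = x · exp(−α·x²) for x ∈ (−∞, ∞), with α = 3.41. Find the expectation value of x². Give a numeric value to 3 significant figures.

0.220

⟨x²⟩ = ∫ x²·|φ|² dx / ∫|φ|² dx (integrals over the domain).
Expand each integrand as polynomial × e^(−2αx²) and use ∫x^(2j)·e^(−2αx²) dx = (2j−1)!!/(4α)^j · √(π/(2α)), odd powers → 0; here √(π/(2α)) = 0.67871.
State is unnormalized: ∫|φ|² dx = 0.049759, and ∫φ*·x²·φ dx = 0.010944, so ⟨x²⟩ = 0.010944 / 0.049759.
⟨x²⟩ = 0.21994.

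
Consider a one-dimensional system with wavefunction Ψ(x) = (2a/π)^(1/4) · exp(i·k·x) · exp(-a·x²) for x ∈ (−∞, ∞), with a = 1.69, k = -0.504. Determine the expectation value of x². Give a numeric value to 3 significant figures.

⟨x²⟩ = ∫ x²·|Ψ|² dx (integrals over the domain).
Gaussian moments: ∫x^(2j)·e^(−2ax²) dx = (2j−1)!!/(4a)^j · √(π/(2a)), odd powers integrate to 0; here √(π/(2a)) = 0.96409.
⟨x²⟩ = 0.14793.

0.148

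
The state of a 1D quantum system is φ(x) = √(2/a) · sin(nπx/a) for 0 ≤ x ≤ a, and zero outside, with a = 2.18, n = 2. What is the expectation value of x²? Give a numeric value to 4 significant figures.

1.524

⟨x²⟩ = ∫ x²·|φ|² dx (integrals over the domain).
With sin²θ = (1 − cos2θ)/2 on 0 ≤ x ≤ a: ∫sin²(nπx/a) dx = a/2, ∫x·sin²(nπx/a) dx = a²/4, ∫x²·sin²(nπx/a) dx = a³·(1/6 − 1/(4n²π²)); higher powers xᵏ the same way, integrating xᵏ·cos(2nπx/a) by parts.
⟨x²⟩ = 1.5239.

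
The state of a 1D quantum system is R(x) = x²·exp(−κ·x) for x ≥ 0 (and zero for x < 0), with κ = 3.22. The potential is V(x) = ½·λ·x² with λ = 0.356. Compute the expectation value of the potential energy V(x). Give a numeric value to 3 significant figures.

0.129

⟨V⟩ = ∫ V(x)·|R|² dx / ∫|R|² dx.
Every integrand reduces to terms xʲ·e^(−2κx) on [0, ∞); use ∫₀^∞ xʲ·e^(−2κx) dx = j!/(2κ)^(j+1).
State is unnormalized: ∫|R|² dx = 0.0021666, and ∫R*·V(x)·R dx = 0.00027897, so ⟨V⟩ = 0.00027897 / 0.0021666.
⟨V⟩ = 0.12876.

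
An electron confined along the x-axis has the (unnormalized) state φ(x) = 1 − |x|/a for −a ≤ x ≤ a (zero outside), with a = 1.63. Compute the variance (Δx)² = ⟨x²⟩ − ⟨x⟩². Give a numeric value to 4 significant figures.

Compute ⟨x⟩ and ⟨x²⟩ separately, then (Δx)² = ⟨x²⟩ − ⟨x⟩².
φ is even, so ∫ over [−a, a] = 2∫₀ᵃ with φ = 1 − x/a there: ∫₀ᵃ (1 − x/a)² dx = a/3, ∫₀ᵃ x²(1 − x/a)² dx = a³/30, ∫₀ᵃ x⁴(1 − x/a)² dx = a⁵/105.
Normalization: ∫|φ|² dx = 1.0867.
⟨x⟩ = 0.0000 and ⟨x²⟩ = 0.26569.
(Δx)² = 0.26569 − (0.0000)² = 0.26569.

0.2657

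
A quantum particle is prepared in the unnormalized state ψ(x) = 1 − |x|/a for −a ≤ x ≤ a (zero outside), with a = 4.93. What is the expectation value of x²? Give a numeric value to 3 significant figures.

2.43

⟨x²⟩ = ∫ x²·|ψ|² dx / ∫|ψ|² dx (integrals over the domain).
ψ is even, so ∫ over [−a, a] = 2∫₀ᵃ with ψ = 1 − x/a there: ∫₀ᵃ (1 − x/a)² dx = a/3, ∫₀ᵃ x²(1 − x/a)² dx = a³/30, ∫₀ᵃ x⁴(1 − x/a)² dx = a⁵/105.
State is unnormalized: ∫|ψ|² dx = 3.2867, and ∫ψ*·x²·ψ dx = 7.9882, so ⟨x²⟩ = 7.9882 / 3.2867.
⟨x²⟩ = 2.4305.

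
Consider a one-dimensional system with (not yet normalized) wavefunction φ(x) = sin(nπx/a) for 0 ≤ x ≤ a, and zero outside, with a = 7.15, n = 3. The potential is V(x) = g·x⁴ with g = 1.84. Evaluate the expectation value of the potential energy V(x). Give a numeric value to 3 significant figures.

⟨V⟩ = ∫ V(x)·|φ|² dx / ∫|φ|² dx.
With sin²θ = (1 − cos2θ)/2 on 0 ≤ x ≤ a: ∫sin²(nπx/a) dx = a/2, ∫x·sin²(nπx/a) dx = a²/4, ∫x²·sin²(nπx/a) dx = a³·(1/6 − 1/(4n²π²)); higher powers xᵏ the same way, integrating xᵏ·cos(2nπx/a) by parts.
State is unnormalized: ∫|φ|² dx = 3.5750, and ∫φ*·V(x)·φ dx = 3248.1, so ⟨V⟩ = 3248.1 / 3.5750.
⟨V⟩ = 908.55.

909.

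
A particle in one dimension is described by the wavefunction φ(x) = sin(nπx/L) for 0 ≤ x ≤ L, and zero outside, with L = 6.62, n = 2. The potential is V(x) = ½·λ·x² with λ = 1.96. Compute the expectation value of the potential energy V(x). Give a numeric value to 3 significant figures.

⟨V⟩ = ∫ V(x)·|φ|² dx / ∫|φ|² dx.
With sin²θ = (1 − cos2θ)/2 on 0 ≤ x ≤ L: ∫sin²(nπx/L) dx = L/2, ∫x·sin²(nπx/L) dx = L²/4, ∫x²·sin²(nπx/L) dx = L³·(1/6 − 1/(4n²π²)); higher powers xᵏ the same way, integrating xᵏ·cos(2nπx/L) by parts.
State is unnormalized: ∫|φ|² dx = 3.3100, and ∫φ*·V(x)·φ dx = 45.585, so ⟨V⟩ = 45.585 / 3.3100.
⟨V⟩ = 13.772.

13.8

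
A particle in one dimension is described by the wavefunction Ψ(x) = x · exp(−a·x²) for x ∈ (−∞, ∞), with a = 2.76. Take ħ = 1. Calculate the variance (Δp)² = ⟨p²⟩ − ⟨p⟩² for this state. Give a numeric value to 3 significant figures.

8.28

Compute ⟨p⟩ and ⟨p²⟩ separately; (Δp)² = ⟨p²⟩ − ⟨p⟩².
Expand each integrand as polynomial × e^(−2ax²) and use ∫x^(2j)·e^(−2ax²) dx = (2j−1)!!/(4a)^j · √(π/(2a)), odd powers → 0; here √(π/(2a)) = 0.75441. Differentiate with the product rule, d/dx e^(−ax²) = −2ax·e^(−ax²).
Normalization: ∫|Ψ|² dx = 0.068334.
⟨p⟩ = 0.0000 and ⟨p²⟩ = 8.2800.
(Δp)² = 8.2800 − (0.0000)² = 8.2800.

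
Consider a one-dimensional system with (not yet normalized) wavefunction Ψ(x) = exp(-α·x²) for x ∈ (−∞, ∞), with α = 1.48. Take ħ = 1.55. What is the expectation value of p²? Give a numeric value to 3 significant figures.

3.56

p² Ψ = −ħ² d²Ψ/dx²; ⟨p²⟩ = −ħ² ∫ Ψ*·Ψ'' dx / ∫|Ψ|² dx.
Gaussian moments: ∫x^(2j)·e^(−2αx²) dx = (2j−1)!!/(4α)^j · √(π/(2α)), odd powers integrate to 0; here √(π/(2α)) = 1.0302. Derivatives: d/dx e^(−αx²) = −2αx·e^(−αx²), d²/dx² e^(−αx²) = (4α²x² − 2α)·e^(−αx²).
State is unnormalized: ∫|Ψ|² dx = 1.0302, and ∫Ψ*·(−ħ² Ψ'') dx = 3.6631, so ⟨p²⟩ = 3.6631 / 1.0302.
⟨p²⟩ = 3.5557.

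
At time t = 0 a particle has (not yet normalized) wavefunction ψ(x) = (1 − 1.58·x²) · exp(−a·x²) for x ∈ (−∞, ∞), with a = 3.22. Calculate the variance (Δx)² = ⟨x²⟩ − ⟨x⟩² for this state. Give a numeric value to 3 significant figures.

0.0475

Compute ⟨x⟩ and ⟨x²⟩ separately, then (Δx)² = ⟨x²⟩ − ⟨x⟩².
Expand each integrand as polynomial × e^(−2ax²) and use ∫x^(2j)·e^(−2ax²) dx = (2j−1)!!/(4a)^j · √(π/(2a)), odd powers → 0; here √(π/(2a)) = 0.69844.
Normalization: ∫|ψ|² dx = 0.55862.
⟨x⟩ = 0.0000 and ⟨x²⟩ = 0.047537.
(Δx)² = 0.047537 − (0.0000)² = 0.047537.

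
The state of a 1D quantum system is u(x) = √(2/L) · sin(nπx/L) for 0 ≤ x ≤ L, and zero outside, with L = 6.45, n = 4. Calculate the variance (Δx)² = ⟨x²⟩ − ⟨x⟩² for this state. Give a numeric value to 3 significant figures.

Compute ⟨x⟩ and ⟨x²⟩ separately, then (Δx)² = ⟨x²⟩ − ⟨x⟩².
With sin²θ = (1 − cos2θ)/2 on 0 ≤ x ≤ L: ∫sin²(nπx/L) dx = L/2, ∫x·sin²(nπx/L) dx = L²/4, ∫x²·sin²(nπx/L) dx = L³·(1/6 − 1/(4n²π²)); higher powers xᵏ the same way, integrating xᵏ·cos(2nπx/L) by parts.
⟨x⟩ = 3.2250 and ⟨x²⟩ = 13.736.
(Δx)² = 13.736 − (3.2250)² = 3.3351.

3.34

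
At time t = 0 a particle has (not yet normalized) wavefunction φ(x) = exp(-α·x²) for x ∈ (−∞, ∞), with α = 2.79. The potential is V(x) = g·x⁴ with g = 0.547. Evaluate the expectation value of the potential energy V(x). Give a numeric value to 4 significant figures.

⟨V⟩ = ∫ V(x)·|φ|² dx / ∫|φ|² dx.
Gaussian moments: ∫x^(2j)·e^(−2αx²) dx = (2j−1)!!/(4α)^j · √(π/(2α)), odd powers integrate to 0; here √(π/(2α)) = 0.75034.
State is unnormalized: ∫|φ|² dx = 0.75034, and ∫φ*·V(x)·φ dx = 0.0098864, so ⟨V⟩ = 0.0098864 / 0.75034.
⟨V⟩ = 0.013176.

0.01318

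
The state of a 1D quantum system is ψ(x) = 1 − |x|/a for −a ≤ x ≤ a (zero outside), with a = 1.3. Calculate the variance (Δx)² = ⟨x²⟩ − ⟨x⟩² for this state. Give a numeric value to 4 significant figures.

0.1690

Compute ⟨x⟩ and ⟨x²⟩ separately, then (Δx)² = ⟨x²⟩ − ⟨x⟩².
ψ is even, so ∫ over [−a, a] = 2∫₀ᵃ with ψ = 1 − x/a there: ∫₀ᵃ (1 − x/a)² dx = a/3, ∫₀ᵃ x²(1 − x/a)² dx = a³/30, ∫₀ᵃ x⁴(1 − x/a)² dx = a⁵/105.
Normalization: ∫|ψ|² dx = 0.86667.
⟨x⟩ = 0.0000 and ⟨x²⟩ = 0.16900.
(Δx)² = 0.16900 − (0.0000)² = 0.16900.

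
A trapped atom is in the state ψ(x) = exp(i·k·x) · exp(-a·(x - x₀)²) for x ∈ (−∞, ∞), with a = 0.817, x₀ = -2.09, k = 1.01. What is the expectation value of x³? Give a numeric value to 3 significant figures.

⟨x³⟩ = ∫ x³·|ψ|² dx / ∫|ψ|² dx (integrals over the domain).
Gaussian moments (u = x − x₀): ∫u^(2j)·e^(−2au²) du = (2j−1)!!/(4a)^j · √(π/(2a)), odd powers integrate to 0; here √(π/(2a)) = 1.3866.
State is unnormalized: ∫|ψ|² dx = 1.3866, and ∫ψ*·x³·ψ dx = -15.319, so ⟨x³⟩ = -15.319 / 1.3866.
⟨x³⟩ = -11.048.

-11.0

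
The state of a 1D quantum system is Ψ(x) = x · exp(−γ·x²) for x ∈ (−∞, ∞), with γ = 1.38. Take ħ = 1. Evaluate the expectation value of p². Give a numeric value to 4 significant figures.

4.140

p² Ψ = −ħ² d²Ψ/dx²; ⟨p²⟩ = −ħ² ∫ Ψ*·Ψ'' dx / ∫|Ψ|² dx.
Expand each integrand as polynomial × e^(−2γx²) and use ∫x^(2j)·e^(−2γx²) dx = (2j−1)!!/(4γ)^j · √(π/(2γ)), odd powers → 0; here √(π/(2γ)) = 1.0669. Differentiate with the product rule, d/dx e^(−γx²) = −2γx·e^(−γx²).
State is unnormalized: ∫|Ψ|² dx = 0.19328, and ∫Ψ*·(−ħ² Ψ'') dx = 0.80017, so ⟨p²⟩ = 0.80017 / 0.19328.
⟨p²⟩ = 4.1400.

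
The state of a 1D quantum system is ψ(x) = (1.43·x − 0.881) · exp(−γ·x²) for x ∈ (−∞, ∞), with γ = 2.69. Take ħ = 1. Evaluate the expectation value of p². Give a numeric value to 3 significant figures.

p² ψ = −ħ² d²ψ/dx²; ⟨p²⟩ = −ħ² ∫ ψ*·ψ'' dx / ∫|ψ|² dx.
Expand each integrand as polynomial × e^(−2γx²) and use ∫x^(2j)·e^(−2γx²) dx = (2j−1)!!/(4γ)^j · √(π/(2γ)), odd powers → 0; here √(π/(2γ)) = 0.76416. Differentiate with the product rule, d/dx e^(−γx²) = −2γx·e^(−γx²).
State is unnormalized: ∫|ψ|² dx = 0.73834, and ∫ψ*·(−ħ² ψ'') dx = 2.7674, so ⟨p²⟩ = 2.7674 / 0.73834.
⟨p²⟩ = 3.7482.

3.75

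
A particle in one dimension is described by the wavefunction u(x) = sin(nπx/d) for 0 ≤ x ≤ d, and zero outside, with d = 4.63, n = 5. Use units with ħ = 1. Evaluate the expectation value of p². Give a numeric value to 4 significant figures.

11.51

p² u = −ħ² d²u/dx²; ⟨p²⟩ = −ħ² ∫ u*·u'' dx / ∫|u|² dx.
d/dx sin(nπx/d) = (nπ/d)·cos(nπx/d) and d²/dx² sin(nπx/d) = −(nπ/d)²·sin(nπx/d); on 0 ≤ x ≤ d, ∫sin²(nπx/d) dx = d/2 and ∫sin(nπx/d)·cos(nπx/d) dx = 0.
State is unnormalized: ∫|u|² dx = 2.3150, and ∫u*·(−ħ² u'') dx = 26.646, so ⟨p²⟩ = 26.646 / 2.3150.
⟨p²⟩ = 11.510.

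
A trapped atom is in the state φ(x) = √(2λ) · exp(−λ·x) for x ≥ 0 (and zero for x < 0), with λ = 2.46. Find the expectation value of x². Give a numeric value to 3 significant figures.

⟨x²⟩ = ∫ x²·|φ|² dx (integrals over the domain).
Every integrand reduces to terms xʲ·e^(−2λx) on [0, ∞); use ∫₀^∞ xʲ·e^(−2λx) dx = j!/(2λ)^(j+1).
⟨x²⟩ = 0.082623.

0.0826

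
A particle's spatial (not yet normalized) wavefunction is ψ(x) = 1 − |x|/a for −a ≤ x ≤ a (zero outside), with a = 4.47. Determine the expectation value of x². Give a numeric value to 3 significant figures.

2.00

⟨x²⟩ = ∫ x²·|ψ|² dx / ∫|ψ|² dx (integrals over the domain).
ψ is even, so ∫ over [−a, a] = 2∫₀ᵃ with ψ = 1 − x/a there: ∫₀ᵃ (1 − x/a)² dx = a/3, ∫₀ᵃ x²(1 − x/a)² dx = a³/30, ∫₀ᵃ x⁴(1 − x/a)² dx = a⁵/105.
State is unnormalized: ∫|ψ|² dx = 2.9800, and ∫ψ*·x²·ψ dx = 5.9543, so ⟨x²⟩ = 5.9543 / 2.9800.
⟨x²⟩ = 1.9981.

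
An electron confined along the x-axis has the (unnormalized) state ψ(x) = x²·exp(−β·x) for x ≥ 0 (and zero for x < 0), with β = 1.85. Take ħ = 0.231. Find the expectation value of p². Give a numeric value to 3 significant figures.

p² ψ = −ħ² d²ψ/dx²; ⟨p²⟩ = −ħ² ∫ ψ*·ψ'' dx / ∫|ψ|² dx.
Differentiate x²·exp(−β·x) with the product rule; every integrand then reduces to terms xʲ·e^(−2βx) on [0, ∞), with ∫₀^∞ xʲ·e^(−2βx) dx = j!/(2β)^(j+1).
State is unnormalized: ∫|ψ|² dx = 0.034610, and ∫ψ*·(−ħ² ψ'') dx = 0.0021069, so ⟨p²⟩ = 0.0021069 / 0.034610.
⟨p²⟩ = 0.060876.

0.0609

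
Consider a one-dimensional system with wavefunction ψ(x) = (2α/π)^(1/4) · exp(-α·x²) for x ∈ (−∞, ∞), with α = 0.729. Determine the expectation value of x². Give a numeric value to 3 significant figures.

⟨x²⟩ = ∫ x²·|ψ|² dx (integrals over the domain).
Gaussian moments: ∫x^(2j)·e^(−2αx²) dx = (2j−1)!!/(4α)^j · √(π/(2α)), odd powers integrate to 0; here √(π/(2α)) = 1.4679.
⟨x²⟩ = 0.34294.

0.343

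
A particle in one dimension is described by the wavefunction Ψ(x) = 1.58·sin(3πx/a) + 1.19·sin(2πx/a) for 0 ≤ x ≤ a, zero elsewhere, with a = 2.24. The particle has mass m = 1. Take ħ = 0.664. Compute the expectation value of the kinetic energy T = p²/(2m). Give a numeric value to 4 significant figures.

T = −(ħ²/2m) d²/dx², so ⟨T⟩ = −(ħ²/2m) ∫ Ψ*·Ψ'' dx / ∫|Ψ|² dx; with m = 1.
d²/dx² sin(jπx/a) = −(jπ/a)²·sin(jπx/a); on 0 ≤ x ≤ a, ∫sin²(jπx/a) dx = a/2 and ∫sin(jπx/a)·sin(lπx/a) dx = 0 for j ≠ l, so only diagonal terms survive in ∫|Ψ|² and ∫Ψ·Ψ″; ∫Ψ·Ψ′ dx = [Ψ²/2] between the walls = 0.
State is unnormalized: ∫|Ψ|² dx = 4.3820, and ∫Ψ*·(−ħ²/2m · Ψ'') dx = 13.662, so ⟨T⟩ = 13.662 / 4.3820.
⟨T⟩ = 3.1179.

3.118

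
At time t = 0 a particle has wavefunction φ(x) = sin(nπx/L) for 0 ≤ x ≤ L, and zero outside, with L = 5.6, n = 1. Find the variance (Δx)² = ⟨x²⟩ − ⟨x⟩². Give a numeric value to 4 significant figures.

Compute ⟨x⟩ and ⟨x²⟩ separately, then (Δx)² = ⟨x²⟩ − ⟨x⟩².
With sin²θ = (1 − cos2θ)/2 on 0 ≤ x ≤ L: ∫sin²(nπx/L) dx = L/2, ∫x·sin²(nπx/L) dx = L²/4, ∫x²·sin²(nπx/L) dx = L³·(1/6 − 1/(4n²π²)); higher powers xᵏ the same way, integrating xᵏ·cos(2nπx/L) by parts.
Normalization: ∫|φ|² dx = 2.8000.
⟨x⟩ = 2.8000 and ⟨x²⟩ = 8.8646.
(Δx)² = 8.8646 − (2.8000)² = 1.0246.

1.025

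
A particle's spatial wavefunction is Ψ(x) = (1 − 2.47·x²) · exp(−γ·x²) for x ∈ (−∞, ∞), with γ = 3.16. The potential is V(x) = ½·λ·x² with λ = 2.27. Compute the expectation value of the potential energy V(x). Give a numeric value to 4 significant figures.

0.04967

⟨V⟩ = ∫ V(x)·|Ψ|² dx / ∫|Ψ|² dx.
Expand each integrand as polynomial × e^(−2γx²) and use ∫x^(2j)·e^(−2γx²) dx = (2j−1)!!/(4γ)^j · √(π/(2γ)), odd powers → 0; here √(π/(2γ)) = 0.70504.
State is unnormalized: ∫|Ψ|² dx = 0.51026, and ∫Ψ*·V(x)·Ψ dx = 0.025344, so ⟨V⟩ = 0.025344 / 0.51026.
⟨V⟩ = 0.049668.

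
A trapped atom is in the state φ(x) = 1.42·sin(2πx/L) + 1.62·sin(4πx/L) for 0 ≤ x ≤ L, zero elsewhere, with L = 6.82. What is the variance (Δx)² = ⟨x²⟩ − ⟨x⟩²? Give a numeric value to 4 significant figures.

Compute ⟨x⟩ and ⟨x²⟩ separately, then (Δx)² = ⟨x²⟩ − ⟨x⟩².
On 0 ≤ x ≤ L (j ≠ l): ∫sin²(jπx/L) dx = L/2, ∫sin(jπx/L)·sin(lπx/L) dx = 0; diagonal moments ∫x·sin²(jπx/L) dx = L²/4, ∫x²·sin²(jπx/L) dx = L³·(1/6 − 1/(4j²π²)); cross terms ∫x·sin(jπx/L)·sin(lπx/L) dx = 0 for j + l even and −4jlL²/(π²(j² − l²)²) for j + l odd, ∫x²·sin(jπx/L)·sin(lπx/L) dx = (−1)^(j+l)·4jlL³/(π²(j² − l²)²); higher powers the same way via product-to-sum and parts.
Normalization: ∫|φ|² dx = 15.825.
⟨x⟩ = 3.4100 and ⟨x²⟩ = 17.241.
(Δx)² = 17.241 − (3.4100)² = 5.6133.

5.613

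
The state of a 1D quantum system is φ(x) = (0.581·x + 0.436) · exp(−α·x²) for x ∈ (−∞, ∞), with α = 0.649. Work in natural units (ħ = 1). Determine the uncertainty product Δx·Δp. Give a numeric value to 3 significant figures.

Δx = √(⟨x²⟩−⟨x⟩²), Δp = √(⟨p²⟩−⟨p⟩²).
Expand each integrand as polynomial × e^(−2αx²) and use ∫x^(2j)·e^(−2αx²) dx = (2j−1)!!/(4α)^j · √(π/(2α)), odd powers → 0; here √(π/(2α)) = 1.5557. Differentiate with the product rule, d/dx e^(−αx²) = −2αx·e^(−αx²).
Normalization: ∫|φ|² dx = 0.49804.
⟨x⟩ = 0.60963, ⟨x²⟩ = 0.69814 ⇒ Δx = 0.57140.
⟨p⟩ = 0.0000, ⟨p²⟩ = 1.1762 ⇒ Δp = 1.0845.
Δx·Δp = 0.61970.

0.620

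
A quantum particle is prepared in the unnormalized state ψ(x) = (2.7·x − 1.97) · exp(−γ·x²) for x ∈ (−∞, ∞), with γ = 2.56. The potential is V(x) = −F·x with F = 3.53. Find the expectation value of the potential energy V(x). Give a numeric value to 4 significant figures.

0.7985

⟨V⟩ = ∫ V(x)·|ψ|² dx / ∫|ψ|² dx.
Expand each integrand as polynomial × e^(−2γx²) and use ∫x^(2j)·e^(−2γx²) dx = (2j−1)!!/(4γ)^j · √(π/(2γ)), odd powers → 0; here √(π/(2γ)) = 0.78332.
State is unnormalized: ∫|ψ|² dx = 3.5976, and ∫ψ*·V(x)·ψ dx = 2.8726, so ⟨V⟩ = 2.8726 / 3.5976.
⟨V⟩ = 0.79846.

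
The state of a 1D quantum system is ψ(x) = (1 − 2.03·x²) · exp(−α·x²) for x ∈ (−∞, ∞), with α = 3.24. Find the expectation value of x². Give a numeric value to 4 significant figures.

0.04346

⟨x²⟩ = ∫ x²·|ψ|² dx / ∫|ψ|² dx (integrals over the domain).
Expand each integrand as polynomial × e^(−2αx²) and use ∫x^(2j)·e^(−2αx²) dx = (2j−1)!!/(4α)^j · √(π/(2α)), odd powers → 0; here √(π/(2α)) = 0.69629.
State is unnormalized: ∫|ψ|² dx = 0.52941, and ∫ψ*·x²·ψ dx = 0.023006, so ⟨x²⟩ = 0.023006 / 0.52941.
⟨x²⟩ = 0.043456.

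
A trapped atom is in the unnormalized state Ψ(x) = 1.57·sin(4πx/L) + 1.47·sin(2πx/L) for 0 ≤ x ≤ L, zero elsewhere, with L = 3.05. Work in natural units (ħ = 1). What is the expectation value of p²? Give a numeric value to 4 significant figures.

11.03

p² Ψ = −ħ² d²Ψ/dx²; ⟨p²⟩ = −ħ² ∫ Ψ*·Ψ'' dx / ∫|Ψ|² dx.
d²/dx² sin(jπx/L) = −(jπ/L)²·sin(jπx/L); on 0 ≤ x ≤ L, ∫sin²(jπx/L) dx = L/2 and ∫sin(jπx/L)·sin(lπx/L) dx = 0 for j ≠ l, so only diagonal terms survive in ∫|Ψ|² and ∫Ψ·Ψ″; ∫Ψ·Ψ′ dx = [Ψ²/2] between the walls = 0.
State is unnormalized: ∫|Ψ|² dx = 7.0543, and ∫Ψ*·(−ħ² Ψ'') dx = 77.795, so ⟨p²⟩ = 77.795 / 7.0543.
⟨p²⟩ = 11.028.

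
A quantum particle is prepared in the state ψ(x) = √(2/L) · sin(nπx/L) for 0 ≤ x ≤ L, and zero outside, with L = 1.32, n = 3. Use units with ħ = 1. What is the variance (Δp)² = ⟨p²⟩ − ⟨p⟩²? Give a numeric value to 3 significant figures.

51.0

Compute ⟨p⟩ and ⟨p²⟩ separately; (Δp)² = ⟨p²⟩ − ⟨p⟩².
d/dx sin(nπx/L) = (nπ/L)·cos(nπx/L) and d²/dx² sin(nπx/L) = −(nπ/L)²·sin(nπx/L); on 0 ≤ x ≤ L, ∫sin²(nπx/L) dx = L/2 and ∫sin(nπx/L)·cos(nπx/L) dx = 0.
⟨p⟩ = 0.0000 and ⟨p²⟩ = 50.979.
(Δp)² = 50.979 − (0.0000)² = 50.979.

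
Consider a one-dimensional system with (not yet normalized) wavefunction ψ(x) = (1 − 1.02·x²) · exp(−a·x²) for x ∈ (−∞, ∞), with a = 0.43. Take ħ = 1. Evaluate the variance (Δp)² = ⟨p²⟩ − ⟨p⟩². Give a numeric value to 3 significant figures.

Compute ⟨p⟩ and ⟨p²⟩ separately; (Δp)² = ⟨p²⟩ − ⟨p⟩².
Expand each integrand as polynomial × e^(−2ax²) and use ∫x^(2j)·e^(−2ax²) dx = (2j−1)!!/(4a)^j · √(π/(2a)), odd powers → 0; here √(π/(2a)) = 1.9113. Differentiate with the product rule, d/dx e^(−ax²) = −2ax·e^(−ax²).
Normalization: ∫|ψ|² dx = 1.6609.
⟨p⟩ = 0.0000 and ⟨p²⟩ = 2.2999.
(Δp)² = 2.2999 − (0.0000)² = 2.2999.

2.30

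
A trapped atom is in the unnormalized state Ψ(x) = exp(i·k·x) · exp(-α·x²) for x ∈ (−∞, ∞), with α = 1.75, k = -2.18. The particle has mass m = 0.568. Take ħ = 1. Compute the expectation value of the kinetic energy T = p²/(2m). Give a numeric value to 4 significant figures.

T = −(ħ²/2m) d²/dx², so ⟨T⟩ = −(ħ²/2m) ∫ Ψ*·Ψ'' dx / ∫|Ψ|² dx; with m = 0.568.
Gaussian moments: ∫x^(2j)·e^(−2αx²) dx = (2j−1)!!/(4α)^j · √(π/(2α)), odd powers integrate to 0; here √(π/(2α)) = 0.94742. Derivatives: Ψ′ = (ik − 2αx)·Ψ, Ψ″ = ((ik − 2αx)² − 2α)·Ψ; the odd-in-x pieces drop out.
State is unnormalized: ∫|Ψ|² dx = 0.94742, and ∫Ψ*·(−ħ²/2m · Ψ'') dx = 5.4230, so ⟨T⟩ = 5.4230 / 0.94742.
⟨T⟩ = 5.7239.

5.724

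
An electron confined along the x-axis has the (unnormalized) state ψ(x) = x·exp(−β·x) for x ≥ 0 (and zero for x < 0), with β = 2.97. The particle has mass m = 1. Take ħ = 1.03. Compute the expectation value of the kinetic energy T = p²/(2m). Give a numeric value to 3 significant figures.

4.68

T = −(ħ²/2m) d²/dx², so ⟨T⟩ = −(ħ²/2m) ∫ ψ*·ψ'' dx / ∫|ψ|² dx; with m = 1.
Differentiate x·exp(−β·x) with the product rule; every integrand then reduces to terms xʲ·e^(−2βx) on [0, ∞), with ∫₀^∞ xʲ·e^(−2βx) dx = j!/(2β)^(j+1).
State is unnormalized: ∫|ψ|² dx = 0.0095427, and ∫ψ*·(−ħ²/2m · ψ'') dx = 0.044651, so ⟨T⟩ = 0.044651 / 0.0095427.
⟨T⟩ = 4.6790.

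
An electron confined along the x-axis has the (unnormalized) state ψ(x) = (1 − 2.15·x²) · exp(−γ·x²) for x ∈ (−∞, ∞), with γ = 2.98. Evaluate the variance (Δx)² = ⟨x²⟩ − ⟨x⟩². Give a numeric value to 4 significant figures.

Compute ⟨x⟩ and ⟨x²⟩ separately, then (Δx)² = ⟨x²⟩ − ⟨x⟩².
Expand each integrand as polynomial × e^(−2γx²) and use ∫x^(2j)·e^(−2γx²) dx = (2j−1)!!/(4γ)^j · √(π/(2γ)), odd powers → 0; here √(π/(2γ)) = 0.72603.
Normalization: ∫|ψ|² dx = 0.53498.
⟨x⟩ = 0.0000 and ⟨x²⟩ = 0.046199.
(Δx)² = 0.046199 − (0.0000)² = 0.046199.

0.04620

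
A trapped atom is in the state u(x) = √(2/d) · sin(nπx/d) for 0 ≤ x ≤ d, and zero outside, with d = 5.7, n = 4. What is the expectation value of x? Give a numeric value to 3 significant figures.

2.85

⟨x⟩ = ∫ x·|u|² dx (integrals over the domain).
With sin²θ = (1 − cos2θ)/2 on 0 ≤ x ≤ d: ∫sin²(nπx/d) dx = d/2, ∫x·sin²(nπx/d) dx = d²/4, ∫x²·sin²(nπx/d) dx = d³·(1/6 − 1/(4n²π²)); higher powers xᵏ the same way, integrating xᵏ·cos(2nπx/d) by parts.
⟨x⟩ = 2.8500.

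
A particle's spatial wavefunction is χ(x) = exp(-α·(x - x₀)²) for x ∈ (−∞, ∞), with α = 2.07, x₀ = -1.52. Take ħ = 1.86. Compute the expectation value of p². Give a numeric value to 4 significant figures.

p² χ = −ħ² d²χ/dx²; ⟨p²⟩ = −ħ² ∫ χ*·χ'' dx / ∫|χ|² dx.
Gaussian moments (u = x − x₀): ∫u^(2j)·e^(−2αu²) du = (2j−1)!!/(4α)^j · √(π/(2α)), odd powers integrate to 0; here √(π/(2α)) = 0.87111. Derivatives: d/dx e^(−αu²) = −2αu·e^(−αu²), d²/dx² e^(−αu²) = (4α²u² − 2α)·e^(−αu²).
State is unnormalized: ∫|χ|² dx = 0.87111, and ∫χ*·(−ħ² χ'') dx = 6.2384, so ⟨p²⟩ = 6.2384 / 0.87111.
⟨p²⟩ = 7.1614.

7.161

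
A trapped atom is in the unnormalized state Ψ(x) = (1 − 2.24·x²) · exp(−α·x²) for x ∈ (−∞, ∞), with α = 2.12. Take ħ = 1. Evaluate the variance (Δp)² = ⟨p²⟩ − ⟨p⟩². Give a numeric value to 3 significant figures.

6.28

Compute ⟨p⟩ and ⟨p²⟩ separately; (Δp)² = ⟨p²⟩ − ⟨p⟩².
Expand each integrand as polynomial × e^(−2αx²) and use ∫x^(2j)·e^(−2αx²) dx = (2j−1)!!/(4α)^j · √(π/(2α)), odd powers → 0; here √(π/(2α)) = 0.86078. Differentiate with the product rule, d/dx e^(−αx²) = −2αx·e^(−αx²).
Normalization: ∫|Ψ|² dx = 0.58621.
⟨p⟩ = 0.0000 and ⟨p²⟩ = 6.2780.
(Δp)² = 6.2780 − (0.0000)² = 6.2780.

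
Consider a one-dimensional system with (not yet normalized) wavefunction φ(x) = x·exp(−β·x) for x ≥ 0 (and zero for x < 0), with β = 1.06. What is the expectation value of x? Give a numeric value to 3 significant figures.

1.42

⟨x⟩ = ∫ x·|φ|² dx / ∫|φ|² dx (integrals over the domain).
Every integrand reduces to terms xʲ·e^(−2βx) on [0, ∞); use ∫₀^∞ xʲ·e^(−2βx) dx = j!/(2β)^(j+1).
State is unnormalized: ∫|φ|² dx = 0.20990, and ∫φ*·x·φ dx = 0.29704, so ⟨x⟩ = 0.29704 / 0.20990.
⟨x⟩ = 1.4151.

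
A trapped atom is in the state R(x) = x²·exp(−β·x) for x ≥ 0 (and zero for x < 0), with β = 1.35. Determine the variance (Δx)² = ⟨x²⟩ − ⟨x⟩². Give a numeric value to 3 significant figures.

0.686

Compute ⟨x⟩ and ⟨x²⟩ separately, then (Δx)² = ⟨x²⟩ − ⟨x⟩².
Every integrand reduces to terms xʲ·e^(−2βx) on [0, ∞); use ∫₀^∞ xʲ·e^(−2βx) dx = j!/(2β)^(j+1).
Normalization: ∫|R|² dx = 0.16726.
⟨x⟩ = 1.8519 and ⟨x²⟩ = 4.1152.
(Δx)² = 4.1152 − (1.8519)² = 0.68587.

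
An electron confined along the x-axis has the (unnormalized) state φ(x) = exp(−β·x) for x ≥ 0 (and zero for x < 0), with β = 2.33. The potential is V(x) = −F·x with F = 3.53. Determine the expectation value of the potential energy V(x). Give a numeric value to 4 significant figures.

⟨V⟩ = ∫ V(x)·|φ|² dx / ∫|φ|² dx.
Every integrand reduces to terms xʲ·e^(−2βx) on [0, ∞); use ∫₀^∞ xʲ·e^(−2βx) dx = j!/(2β)^(j+1).
State is unnormalized: ∫|φ|² dx = 0.21459, and ∫φ*·V(x)·φ dx = -0.16256, so ⟨V⟩ = -0.16256 / 0.21459.
⟨V⟩ = -0.75751.

-0.7575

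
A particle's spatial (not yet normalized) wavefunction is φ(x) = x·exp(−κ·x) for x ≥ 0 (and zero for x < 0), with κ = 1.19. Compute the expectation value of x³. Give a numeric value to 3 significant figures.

⟨x³⟩ = ∫ x³·|φ|² dx / ∫|φ|² dx (integrals over the domain).
Every integrand reduces to terms xʲ·e^(−2κx) on [0, ∞); use ∫₀^∞ xʲ·e^(−2κx) dx = j!/(2κ)^(j+1).
State is unnormalized: ∫|φ|² dx = 0.14835, and ∫φ*·x³·φ dx = 0.66027, so ⟨x³⟩ = 0.66027 / 0.14835.
⟨x³⟩ = 4.4506.

4.45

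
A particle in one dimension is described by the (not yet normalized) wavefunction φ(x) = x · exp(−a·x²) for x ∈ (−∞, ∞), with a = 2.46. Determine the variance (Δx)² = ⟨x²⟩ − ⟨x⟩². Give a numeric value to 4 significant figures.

0.3049

Compute ⟨x⟩ and ⟨x²⟩ separately, then (Δx)² = ⟨x²⟩ − ⟨x⟩².
Expand each integrand as polynomial × e^(−2ax²) and use ∫x^(2j)·e^(−2ax²) dx = (2j−1)!!/(4a)^j · √(π/(2a)), odd powers → 0; here √(π/(2a)) = 0.79908.
Normalization: ∫|φ|² dx = 0.081208.
⟨x⟩ = 0.0000 and ⟨x²⟩ = 0.30488.
(Δx)² = 0.30488 − (0.0000)² = 0.30488.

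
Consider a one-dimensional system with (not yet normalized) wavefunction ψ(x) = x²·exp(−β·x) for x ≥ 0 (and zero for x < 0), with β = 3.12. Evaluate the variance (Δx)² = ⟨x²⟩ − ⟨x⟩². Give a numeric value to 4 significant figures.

0.1284

Compute ⟨x⟩ and ⟨x²⟩ separately, then (Δx)² = ⟨x²⟩ − ⟨x⟩².
Every integrand reduces to terms xʲ·e^(−2βx) on [0, ∞); use ∫₀^∞ xʲ·e^(−2βx) dx = j!/(2β)^(j+1).
Normalization: ∫|ψ|² dx = 0.0025368.
⟨x⟩ = 0.80128 and ⟨x²⟩ = 0.77046.
(Δx)² = 0.77046 − (0.80128)² = 0.12841.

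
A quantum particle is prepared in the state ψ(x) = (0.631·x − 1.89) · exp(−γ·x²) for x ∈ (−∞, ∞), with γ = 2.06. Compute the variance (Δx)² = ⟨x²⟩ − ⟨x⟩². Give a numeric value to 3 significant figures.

Compute ⟨x⟩ and ⟨x²⟩ separately, then (Δx)² = ⟨x²⟩ − ⟨x⟩².
Expand each integrand as polynomial × e^(−2γx²) and use ∫x^(2j)·e^(−2γx²) dx = (2j−1)!!/(4γ)^j · √(π/(2γ)), odd powers → 0; here √(π/(2γ)) = 0.87323.
Normalization: ∫|ψ|² dx = 3.1614.
⟨x⟩ = -0.079953 and ⟨x²⟩ = 0.12460.
(Δx)² = 0.12460 − (-0.079953)² = 0.11821.

0.118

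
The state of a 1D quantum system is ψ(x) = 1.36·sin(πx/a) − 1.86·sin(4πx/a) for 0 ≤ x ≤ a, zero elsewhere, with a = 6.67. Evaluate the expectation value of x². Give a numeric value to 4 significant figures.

14.56

⟨x²⟩ = ∫ x²·|ψ|² dx / ∫|ψ|² dx (integrals over the domain).
On 0 ≤ x ≤ a (j ≠ l): ∫sin²(jπx/a) dx = a/2, ∫sin(jπx/a)·sin(lπx/a) dx = 0; diagonal moments ∫x·sin²(jπx/a) dx = a²/4, ∫x²·sin²(jπx/a) dx = a³·(1/6 − 1/(4j²π²)); cross terms ∫x·sin(jπx/a)·sin(lπx/a) dx = 0 for j + l even and −4jla²/(π²(j² − l²)²) for j + l odd, ∫x²·sin(jπx/a)·sin(lπx/a) dx = (−1)^(j+l)·4jla³/(π²(j² − l²)²); higher powers the same way via product-to-sum and parts.
State is unnormalized: ∫|ψ|² dx = 17.706, and ∫ψ*·x²·ψ dx = 257.87, so ⟨x²⟩ = 257.87 / 17.706.
⟨x²⟩ = 14.564.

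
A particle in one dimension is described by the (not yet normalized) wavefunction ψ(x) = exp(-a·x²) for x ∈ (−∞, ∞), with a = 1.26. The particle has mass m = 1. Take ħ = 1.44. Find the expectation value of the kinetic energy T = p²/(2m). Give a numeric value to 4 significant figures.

T = −(ħ²/2m) d²/dx², so ⟨T⟩ = −(ħ²/2m) ∫ ψ*·ψ'' dx / ∫|ψ|² dx; with m = 1.
Gaussian moments: ∫x^(2j)·e^(−2ax²) dx = (2j−1)!!/(4a)^j · √(π/(2a)), odd powers integrate to 0; here √(π/(2a)) = 1.1165. Derivatives: d/dx e^(−ax²) = −2ax·e^(−ax²), d²/dx² e^(−ax²) = (4a²x² − 2a)·e^(−ax²).
State is unnormalized: ∫|ψ|² dx = 1.1165, and ∫ψ*·(−ħ²/2m · ψ'') dx = 1.4586, so ⟨T⟩ = 1.4586 / 1.1165.
⟨T⟩ = 1.3064.

1.306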